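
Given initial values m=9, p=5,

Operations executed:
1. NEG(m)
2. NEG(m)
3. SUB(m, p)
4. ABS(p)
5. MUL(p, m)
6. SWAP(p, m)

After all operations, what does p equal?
p = 4

Tracing execution:
Step 1: NEG(m) → p = 5
Step 2: NEG(m) → p = 5
Step 3: SUB(m, p) → p = 5
Step 4: ABS(p) → p = 5
Step 5: MUL(p, m) → p = 20
Step 6: SWAP(p, m) → p = 4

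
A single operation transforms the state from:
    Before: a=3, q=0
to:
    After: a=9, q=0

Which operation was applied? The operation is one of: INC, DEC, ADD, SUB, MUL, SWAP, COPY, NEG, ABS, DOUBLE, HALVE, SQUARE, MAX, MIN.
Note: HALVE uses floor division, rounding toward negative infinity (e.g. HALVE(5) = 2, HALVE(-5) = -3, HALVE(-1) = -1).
SQUARE(a)

Analyzing the change:
Before: a=3, q=0
After: a=9, q=0
Variable a changed from 3 to 9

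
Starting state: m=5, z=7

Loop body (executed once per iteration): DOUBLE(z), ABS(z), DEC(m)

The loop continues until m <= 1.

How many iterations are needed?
4

Tracing iterations:
Initial: m=5, z=7
After iteration 1: m=4, z=14
After iteration 2: m=3, z=28
After iteration 3: m=2, z=56
After iteration 4: m=1, z=112
m <= 1 now holds, so the loop exits after 4 iterations.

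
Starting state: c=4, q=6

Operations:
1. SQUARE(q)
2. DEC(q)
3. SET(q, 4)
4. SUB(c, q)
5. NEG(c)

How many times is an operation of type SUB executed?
1

Counting SUB operations:
Step 4: SUB(c, q) ← SUB
Total: 1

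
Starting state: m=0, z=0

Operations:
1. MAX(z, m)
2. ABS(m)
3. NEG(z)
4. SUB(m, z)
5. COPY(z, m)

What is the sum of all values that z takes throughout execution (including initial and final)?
0

Values of z at each step:
Initial: z = 0
After step 1: z = 0
After step 2: z = 0
After step 3: z = 0
After step 4: z = 0
After step 5: z = 0
Sum = 0 + 0 + 0 + 0 + 0 + 0 = 0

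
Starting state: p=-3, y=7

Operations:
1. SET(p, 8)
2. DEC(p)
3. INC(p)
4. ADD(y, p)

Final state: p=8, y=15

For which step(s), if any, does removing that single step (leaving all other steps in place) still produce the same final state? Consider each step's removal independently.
None - removing any single step changes the final result

Testing removal of each single step:
Without step 1: final = p=-3, y=4 (different)
Without step 2: final = p=9, y=16 (different)
Without step 3: final = p=7, y=14 (different)
Without step 4: final = p=8, y=7 (different)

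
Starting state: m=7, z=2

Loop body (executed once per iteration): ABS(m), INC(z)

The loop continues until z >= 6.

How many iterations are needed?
4

Tracing iterations:
Initial: m=7, z=2
After iteration 1: m=7, z=3
After iteration 2: m=7, z=4
After iteration 3: m=7, z=5
After iteration 4: m=7, z=6
z >= 6 now holds, so the loop exits after 4 iterations.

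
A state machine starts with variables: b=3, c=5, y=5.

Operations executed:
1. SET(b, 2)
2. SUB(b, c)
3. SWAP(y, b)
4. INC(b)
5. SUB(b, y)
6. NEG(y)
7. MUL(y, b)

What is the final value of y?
y = 27

Tracing execution:
Step 1: SET(b, 2) → y = 5
Step 2: SUB(b, c) → y = 5
Step 3: SWAP(y, b) → y = -3
Step 4: INC(b) → y = -3
Step 5: SUB(b, y) → y = -3
Step 6: NEG(y) → y = 3
Step 7: MUL(y, b) → y = 27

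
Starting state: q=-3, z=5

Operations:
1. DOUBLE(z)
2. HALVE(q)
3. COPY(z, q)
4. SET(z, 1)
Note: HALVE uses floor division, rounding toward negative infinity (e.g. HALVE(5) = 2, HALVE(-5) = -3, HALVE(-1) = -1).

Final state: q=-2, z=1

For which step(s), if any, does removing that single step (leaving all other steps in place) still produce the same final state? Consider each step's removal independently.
Step(s) 1, 3

Testing removal of each single step:
Without step 1: final = q=-2, z=1 (same)
Without step 2: final = q=-3, z=1 (different)
Without step 3: final = q=-2, z=1 (same)
Without step 4: final = q=-2, z=-2 (different)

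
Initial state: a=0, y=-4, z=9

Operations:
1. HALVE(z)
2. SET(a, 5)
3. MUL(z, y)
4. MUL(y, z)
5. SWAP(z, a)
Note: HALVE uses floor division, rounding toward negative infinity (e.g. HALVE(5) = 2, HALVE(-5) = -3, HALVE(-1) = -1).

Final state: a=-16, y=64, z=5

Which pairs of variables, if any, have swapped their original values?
None

Comparing initial and final values:
z: 9 → 5
y: -4 → 64
a: 0 → -16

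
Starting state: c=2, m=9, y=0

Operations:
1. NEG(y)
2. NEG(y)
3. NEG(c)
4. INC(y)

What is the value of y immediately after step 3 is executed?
y = 0

Tracing y through execution:
Initial: y = 0
After step 1 (NEG(y)): y = 0
After step 2 (NEG(y)): y = 0
After step 3 (NEG(c)): y = 0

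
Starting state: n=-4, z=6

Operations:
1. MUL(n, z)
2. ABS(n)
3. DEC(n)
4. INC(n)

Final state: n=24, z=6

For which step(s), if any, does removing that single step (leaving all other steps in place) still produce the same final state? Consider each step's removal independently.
None - removing any single step changes the final result

Testing removal of each single step:
Without step 1: final = n=4, z=6 (different)
Without step 2: final = n=-24, z=6 (different)
Without step 3: final = n=25, z=6 (different)
Without step 4: final = n=23, z=6 (different)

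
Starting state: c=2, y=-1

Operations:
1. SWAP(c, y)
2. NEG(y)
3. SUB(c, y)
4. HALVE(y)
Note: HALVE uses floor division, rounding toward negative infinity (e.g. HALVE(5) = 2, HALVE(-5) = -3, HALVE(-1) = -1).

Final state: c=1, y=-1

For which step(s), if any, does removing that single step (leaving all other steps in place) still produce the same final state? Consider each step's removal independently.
None - removing any single step changes the final result

Testing removal of each single step:
Without step 1: final = c=1, y=0 (different)
Without step 2: final = c=-3, y=1 (different)
Without step 3: final = c=-1, y=-1 (different)
Without step 4: final = c=1, y=-2 (different)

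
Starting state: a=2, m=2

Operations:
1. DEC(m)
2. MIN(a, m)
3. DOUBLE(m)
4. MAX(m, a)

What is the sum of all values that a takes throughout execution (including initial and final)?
7

Values of a at each step:
Initial: a = 2
After step 1: a = 2
After step 2: a = 1
After step 3: a = 1
After step 4: a = 1
Sum = 2 + 2 + 1 + 1 + 1 = 7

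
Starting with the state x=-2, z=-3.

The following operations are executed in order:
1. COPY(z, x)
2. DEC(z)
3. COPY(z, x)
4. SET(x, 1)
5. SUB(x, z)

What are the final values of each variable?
{x: 3, z: -2}

Step-by-step execution:
Initial: x=-2, z=-3
After step 1 (COPY(z, x)): x=-2, z=-2
After step 2 (DEC(z)): x=-2, z=-3
After step 3 (COPY(z, x)): x=-2, z=-2
After step 4 (SET(x, 1)): x=1, z=-2
After step 5 (SUB(x, z)): x=3, z=-2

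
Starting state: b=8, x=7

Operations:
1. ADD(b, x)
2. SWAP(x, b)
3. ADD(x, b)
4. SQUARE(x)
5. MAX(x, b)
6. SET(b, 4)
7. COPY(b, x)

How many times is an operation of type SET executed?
1

Counting SET operations:
Step 6: SET(b, 4) ← SET
Total: 1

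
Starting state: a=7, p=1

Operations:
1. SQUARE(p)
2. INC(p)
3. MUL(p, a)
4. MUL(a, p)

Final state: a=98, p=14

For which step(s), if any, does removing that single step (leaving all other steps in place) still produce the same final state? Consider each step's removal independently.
Step(s) 1

Testing removal of each single step:
Without step 1: final = a=98, p=14 (same)
Without step 2: final = a=49, p=7 (different)
Without step 3: final = a=14, p=2 (different)
Without step 4: final = a=7, p=14 (different)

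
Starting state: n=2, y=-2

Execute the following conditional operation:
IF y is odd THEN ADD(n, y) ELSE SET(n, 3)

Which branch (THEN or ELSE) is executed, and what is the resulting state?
Branch: ELSE, Final state: n=3, y=-2

Evaluating condition: y is odd
Condition is False, so ELSE branch executes
After SET(n, 3): n=3, y=-2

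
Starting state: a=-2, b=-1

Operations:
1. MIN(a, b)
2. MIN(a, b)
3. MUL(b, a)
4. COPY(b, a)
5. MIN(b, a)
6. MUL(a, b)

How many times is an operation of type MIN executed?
3

Counting MIN operations:
Step 1: MIN(a, b) ← MIN
Step 2: MIN(a, b) ← MIN
Step 5: MIN(b, a) ← MIN
Total: 3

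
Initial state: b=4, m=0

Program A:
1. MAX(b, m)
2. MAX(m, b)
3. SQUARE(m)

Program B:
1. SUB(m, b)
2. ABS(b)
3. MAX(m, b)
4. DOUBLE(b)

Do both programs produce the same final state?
No

Program A final state: b=4, m=16
Program B final state: b=8, m=4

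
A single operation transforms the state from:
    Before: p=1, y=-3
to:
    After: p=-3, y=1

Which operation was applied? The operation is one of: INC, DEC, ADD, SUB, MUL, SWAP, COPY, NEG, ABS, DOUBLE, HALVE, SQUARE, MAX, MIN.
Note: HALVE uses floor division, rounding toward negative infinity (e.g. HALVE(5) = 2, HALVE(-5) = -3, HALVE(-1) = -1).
SWAP(p, y)

Analyzing the change:
Before: p=1, y=-3
After: p=-3, y=1
Variable p changed from 1 to -3
Variable y changed from -3 to 1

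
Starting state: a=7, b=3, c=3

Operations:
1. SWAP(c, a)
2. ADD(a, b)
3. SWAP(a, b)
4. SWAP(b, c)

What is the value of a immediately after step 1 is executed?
a = 3

Tracing a through execution:
Initial: a = 7
After step 1 (SWAP(c, a)): a = 3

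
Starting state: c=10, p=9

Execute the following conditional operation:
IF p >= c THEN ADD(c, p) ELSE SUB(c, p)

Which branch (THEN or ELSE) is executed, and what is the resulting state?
Branch: ELSE, Final state: c=1, p=9

Evaluating condition: p >= c
p = 9, c = 10
Condition is False, so ELSE branch executes
After SUB(c, p): c=1, p=9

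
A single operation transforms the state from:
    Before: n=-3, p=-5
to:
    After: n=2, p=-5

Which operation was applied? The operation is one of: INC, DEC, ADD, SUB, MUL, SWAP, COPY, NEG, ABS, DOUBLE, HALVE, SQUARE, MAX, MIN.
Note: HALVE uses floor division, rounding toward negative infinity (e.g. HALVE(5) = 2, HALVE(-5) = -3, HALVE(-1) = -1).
SUB(n, p)

Analyzing the change:
Before: n=-3, p=-5
After: n=2, p=-5
Variable n changed from -3 to 2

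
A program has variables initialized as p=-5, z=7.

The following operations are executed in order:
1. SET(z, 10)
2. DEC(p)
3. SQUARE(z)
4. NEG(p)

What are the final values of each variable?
{p: 6, z: 100}

Step-by-step execution:
Initial: p=-5, z=7
After step 1 (SET(z, 10)): p=-5, z=10
After step 2 (DEC(p)): p=-6, z=10
After step 3 (SQUARE(z)): p=-6, z=100
After step 4 (NEG(p)): p=6, z=100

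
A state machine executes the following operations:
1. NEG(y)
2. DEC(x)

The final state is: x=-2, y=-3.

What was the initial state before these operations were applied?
x=-1, y=3

Working backwards:
Final state: x=-2, y=-3
Before step 2 (DEC(x)): x=-1, y=-3
Before step 1 (NEG(y)): x=-1, y=3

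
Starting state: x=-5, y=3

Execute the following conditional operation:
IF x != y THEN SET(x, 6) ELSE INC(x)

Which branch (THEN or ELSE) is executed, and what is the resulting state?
Branch: THEN, Final state: x=6, y=3

Evaluating condition: x != y
x = -5, y = 3
Condition is True, so THEN branch executes
After SET(x, 6): x=6, y=3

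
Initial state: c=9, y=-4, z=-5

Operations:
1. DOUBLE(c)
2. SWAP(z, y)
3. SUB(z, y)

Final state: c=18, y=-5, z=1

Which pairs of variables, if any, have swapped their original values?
None

Comparing initial and final values:
y: -4 → -5
z: -5 → 1
c: 9 → 18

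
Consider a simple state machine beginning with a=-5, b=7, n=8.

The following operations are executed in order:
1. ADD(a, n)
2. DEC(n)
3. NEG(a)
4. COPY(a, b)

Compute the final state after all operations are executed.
{a: 7, b: 7, n: 7}

Step-by-step execution:
Initial: a=-5, b=7, n=8
After step 1 (ADD(a, n)): a=3, b=7, n=8
After step 2 (DEC(n)): a=3, b=7, n=7
After step 3 (NEG(a)): a=-3, b=7, n=7
After step 4 (COPY(a, b)): a=7, b=7, n=7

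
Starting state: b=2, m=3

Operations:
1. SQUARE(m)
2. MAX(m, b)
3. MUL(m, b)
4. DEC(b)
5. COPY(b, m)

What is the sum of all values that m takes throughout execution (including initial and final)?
75

Values of m at each step:
Initial: m = 3
After step 1: m = 9
After step 2: m = 9
After step 3: m = 18
After step 4: m = 18
After step 5: m = 18
Sum = 3 + 9 + 9 + 18 + 18 + 18 = 75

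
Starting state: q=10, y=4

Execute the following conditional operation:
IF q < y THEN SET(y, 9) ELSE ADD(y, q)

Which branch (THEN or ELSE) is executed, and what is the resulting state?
Branch: ELSE, Final state: q=10, y=14

Evaluating condition: q < y
q = 10, y = 4
Condition is False, so ELSE branch executes
After ADD(y, q): q=10, y=14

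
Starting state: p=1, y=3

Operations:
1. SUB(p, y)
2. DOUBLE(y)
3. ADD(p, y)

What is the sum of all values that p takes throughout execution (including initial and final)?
1

Values of p at each step:
Initial: p = 1
After step 1: p = -2
After step 2: p = -2
After step 3: p = 4
Sum = 1 + -2 + -2 + 4 = 1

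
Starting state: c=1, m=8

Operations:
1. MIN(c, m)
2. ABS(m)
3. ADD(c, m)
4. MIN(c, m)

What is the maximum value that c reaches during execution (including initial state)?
9

Values of c at each step:
Initial: c = 1
After step 1: c = 1
After step 2: c = 1
After step 3: c = 9 ← maximum
After step 4: c = 8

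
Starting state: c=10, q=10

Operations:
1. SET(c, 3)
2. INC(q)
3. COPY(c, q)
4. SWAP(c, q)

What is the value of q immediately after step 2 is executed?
q = 11

Tracing q through execution:
Initial: q = 10
After step 1 (SET(c, 3)): q = 10
After step 2 (INC(q)): q = 11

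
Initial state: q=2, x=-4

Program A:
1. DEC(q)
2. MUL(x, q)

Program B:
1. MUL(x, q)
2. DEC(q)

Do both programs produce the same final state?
No

Program A final state: q=1, x=-4
Program B final state: q=1, x=-8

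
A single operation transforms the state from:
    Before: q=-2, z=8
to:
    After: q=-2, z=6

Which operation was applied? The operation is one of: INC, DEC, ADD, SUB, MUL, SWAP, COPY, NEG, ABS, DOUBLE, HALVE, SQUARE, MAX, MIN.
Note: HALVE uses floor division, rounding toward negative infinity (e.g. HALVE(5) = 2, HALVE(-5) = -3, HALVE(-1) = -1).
ADD(z, q)

Analyzing the change:
Before: q=-2, z=8
After: q=-2, z=6
Variable z changed from 8 to 6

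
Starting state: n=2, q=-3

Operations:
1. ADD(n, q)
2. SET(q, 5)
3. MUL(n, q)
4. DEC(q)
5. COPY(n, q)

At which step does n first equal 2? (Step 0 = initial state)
Step 0

Tracing n:
Initial: n = 2 ← first occurrence
After step 1: n = -1
After step 2: n = -1
After step 3: n = -5
After step 4: n = -5
After step 5: n = 4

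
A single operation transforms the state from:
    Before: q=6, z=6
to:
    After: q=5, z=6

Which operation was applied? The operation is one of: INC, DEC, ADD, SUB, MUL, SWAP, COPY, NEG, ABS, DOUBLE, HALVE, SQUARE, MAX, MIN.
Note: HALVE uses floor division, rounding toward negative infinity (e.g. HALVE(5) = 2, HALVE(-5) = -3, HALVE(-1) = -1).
DEC(q)

Analyzing the change:
Before: q=6, z=6
After: q=5, z=6
Variable q changed from 6 to 5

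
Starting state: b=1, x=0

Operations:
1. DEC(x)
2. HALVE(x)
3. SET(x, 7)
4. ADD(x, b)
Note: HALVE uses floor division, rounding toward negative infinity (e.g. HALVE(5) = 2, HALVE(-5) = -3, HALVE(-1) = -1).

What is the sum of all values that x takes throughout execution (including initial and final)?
13

Values of x at each step:
Initial: x = 0
After step 1: x = -1
After step 2: x = -1
After step 3: x = 7
After step 4: x = 8
Sum = 0 + -1 + -1 + 7 + 8 = 13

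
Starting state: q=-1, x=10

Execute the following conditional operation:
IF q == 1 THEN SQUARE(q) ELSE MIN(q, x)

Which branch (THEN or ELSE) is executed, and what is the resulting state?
Branch: ELSE, Final state: q=-1, x=10

Evaluating condition: q == 1
q = -1
Condition is False, so ELSE branch executes
After MIN(q, x): q=-1, x=10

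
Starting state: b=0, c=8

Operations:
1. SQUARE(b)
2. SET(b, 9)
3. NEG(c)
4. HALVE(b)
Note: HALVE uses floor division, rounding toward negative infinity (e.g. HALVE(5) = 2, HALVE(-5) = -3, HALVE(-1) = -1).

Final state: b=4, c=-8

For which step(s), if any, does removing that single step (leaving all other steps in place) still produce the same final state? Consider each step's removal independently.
Step(s) 1

Testing removal of each single step:
Without step 1: final = b=4, c=-8 (same)
Without step 2: final = b=0, c=-8 (different)
Without step 3: final = b=4, c=8 (different)
Without step 4: final = b=9, c=-8 (different)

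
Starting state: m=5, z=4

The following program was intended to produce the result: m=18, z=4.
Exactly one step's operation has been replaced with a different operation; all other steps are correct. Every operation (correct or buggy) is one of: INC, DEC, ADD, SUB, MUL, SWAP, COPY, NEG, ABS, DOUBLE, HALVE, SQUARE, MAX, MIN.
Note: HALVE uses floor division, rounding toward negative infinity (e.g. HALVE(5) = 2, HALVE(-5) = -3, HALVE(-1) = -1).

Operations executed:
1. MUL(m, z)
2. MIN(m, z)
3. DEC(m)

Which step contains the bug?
Step 2

Trace with buggy code:
Initial: m=5, z=4
After step 1: m=20, z=4
After step 2: m=4, z=4
After step 3: m=3, z=4
Actual final m=3, z=4 ≠ expected m=18, z=4.
Step 2 is the only position where a single-operation replacement can produce the expected result.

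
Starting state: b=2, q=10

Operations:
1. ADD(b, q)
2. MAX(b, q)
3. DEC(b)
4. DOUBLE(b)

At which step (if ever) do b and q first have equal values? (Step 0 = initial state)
Never

b and q never become equal during execution.

Comparing values at each step:
Initial: b=2, q=10
After step 1: b=12, q=10
After step 2: b=12, q=10
After step 3: b=11, q=10
After step 4: b=22, q=10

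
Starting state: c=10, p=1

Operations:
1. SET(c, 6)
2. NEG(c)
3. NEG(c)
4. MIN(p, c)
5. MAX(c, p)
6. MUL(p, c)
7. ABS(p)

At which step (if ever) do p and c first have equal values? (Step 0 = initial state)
Step 6

p and c first become equal after step 6.

Comparing values at each step:
Initial: p=1, c=10
After step 1: p=1, c=6
After step 2: p=1, c=-6
After step 3: p=1, c=6
After step 4: p=1, c=6
After step 5: p=1, c=6
After step 6: p=6, c=6 ← equal!
After step 7: p=6, c=6 ← equal!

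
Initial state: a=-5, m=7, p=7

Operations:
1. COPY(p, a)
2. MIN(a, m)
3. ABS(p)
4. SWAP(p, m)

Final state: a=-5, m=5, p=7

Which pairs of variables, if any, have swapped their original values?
None

Comparing initial and final values:
a: -5 → -5
m: 7 → 5
p: 7 → 7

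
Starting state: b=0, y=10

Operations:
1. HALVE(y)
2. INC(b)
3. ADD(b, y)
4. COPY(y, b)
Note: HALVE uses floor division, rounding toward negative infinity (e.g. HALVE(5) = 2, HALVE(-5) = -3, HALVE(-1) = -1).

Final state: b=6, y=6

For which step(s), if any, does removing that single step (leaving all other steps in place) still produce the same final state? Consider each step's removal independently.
None - removing any single step changes the final result

Testing removal of each single step:
Without step 1: final = b=11, y=11 (different)
Without step 2: final = b=5, y=5 (different)
Without step 3: final = b=1, y=1 (different)
Without step 4: final = b=6, y=5 (different)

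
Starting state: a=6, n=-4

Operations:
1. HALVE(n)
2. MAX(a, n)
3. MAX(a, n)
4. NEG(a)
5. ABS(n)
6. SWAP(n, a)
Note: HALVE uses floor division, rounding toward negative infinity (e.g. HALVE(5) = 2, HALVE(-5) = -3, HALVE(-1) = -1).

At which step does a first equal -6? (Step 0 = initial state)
Step 4

Tracing a:
Initial: a = 6
After step 1: a = 6
After step 2: a = 6
After step 3: a = 6
After step 4: a = -6 ← first occurrence
After step 5: a = -6
After step 6: a = 2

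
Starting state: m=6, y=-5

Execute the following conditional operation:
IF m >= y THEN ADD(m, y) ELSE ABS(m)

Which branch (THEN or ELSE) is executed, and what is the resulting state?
Branch: THEN, Final state: m=1, y=-5

Evaluating condition: m >= y
m = 6, y = -5
Condition is True, so THEN branch executes
After ADD(m, y): m=1, y=-5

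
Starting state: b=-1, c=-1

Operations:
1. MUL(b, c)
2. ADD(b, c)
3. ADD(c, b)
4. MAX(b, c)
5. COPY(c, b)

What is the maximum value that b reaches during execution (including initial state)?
1

Values of b at each step:
Initial: b = -1
After step 1: b = 1 ← maximum
After step 2: b = 0
After step 3: b = 0
After step 4: b = 0
After step 5: b = 0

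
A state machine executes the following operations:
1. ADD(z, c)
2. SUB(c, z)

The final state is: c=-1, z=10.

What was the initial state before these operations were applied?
c=9, z=1

Working backwards:
Final state: c=-1, z=10
Before step 2 (SUB(c, z)): c=9, z=10
Before step 1 (ADD(z, c)): c=9, z=1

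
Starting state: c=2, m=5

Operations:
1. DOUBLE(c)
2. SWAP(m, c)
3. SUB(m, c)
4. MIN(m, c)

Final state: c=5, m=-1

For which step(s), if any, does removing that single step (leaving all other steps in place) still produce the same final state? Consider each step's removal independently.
Step(s) 4

Testing removal of each single step:
Without step 1: final = c=5, m=-3 (different)
Without step 2: final = c=4, m=1 (different)
Without step 3: final = c=5, m=4 (different)
Without step 4: final = c=5, m=-1 (same)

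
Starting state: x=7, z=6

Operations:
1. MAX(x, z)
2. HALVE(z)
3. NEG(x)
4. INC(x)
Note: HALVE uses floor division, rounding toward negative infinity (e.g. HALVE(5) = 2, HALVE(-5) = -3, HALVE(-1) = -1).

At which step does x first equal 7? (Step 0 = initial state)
Step 0

Tracing x:
Initial: x = 7 ← first occurrence
After step 1: x = 7
After step 2: x = 7
After step 3: x = -7
After step 4: x = -6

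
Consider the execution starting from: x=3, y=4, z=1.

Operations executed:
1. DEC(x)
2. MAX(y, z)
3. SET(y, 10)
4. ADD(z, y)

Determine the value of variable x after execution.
x = 2

Tracing execution:
Step 1: DEC(x) → x = 2
Step 2: MAX(y, z) → x = 2
Step 3: SET(y, 10) → x = 2
Step 4: ADD(z, y) → x = 2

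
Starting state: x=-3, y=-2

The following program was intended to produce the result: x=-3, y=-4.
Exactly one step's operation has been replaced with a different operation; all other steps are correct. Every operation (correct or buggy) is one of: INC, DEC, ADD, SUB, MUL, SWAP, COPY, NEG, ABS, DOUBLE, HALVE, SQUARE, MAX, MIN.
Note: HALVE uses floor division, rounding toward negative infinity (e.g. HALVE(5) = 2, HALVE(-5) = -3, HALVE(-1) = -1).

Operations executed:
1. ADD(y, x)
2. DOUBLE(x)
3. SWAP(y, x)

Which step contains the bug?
Step 1

Trace with buggy code:
Initial: x=-3, y=-2
After step 1: x=-3, y=-5
After step 2: x=-6, y=-5
After step 3: x=-5, y=-6
Actual final x=-5, y=-6 ≠ expected x=-3, y=-4.
Step 1 is the only position where a single-operation replacement can produce the expected result.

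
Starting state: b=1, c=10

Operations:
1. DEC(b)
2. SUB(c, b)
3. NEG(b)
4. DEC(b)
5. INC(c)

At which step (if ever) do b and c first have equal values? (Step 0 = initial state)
Never

b and c never become equal during execution.

Comparing values at each step:
Initial: b=1, c=10
After step 1: b=0, c=10
After step 2: b=0, c=10
After step 3: b=0, c=10
After step 4: b=-1, c=10
After step 5: b=-1, c=11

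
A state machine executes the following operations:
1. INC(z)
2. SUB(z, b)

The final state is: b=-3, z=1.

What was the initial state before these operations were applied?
b=-3, z=-3

Working backwards:
Final state: b=-3, z=1
Before step 2 (SUB(z, b)): b=-3, z=-2
Before step 1 (INC(z)): b=-3, z=-3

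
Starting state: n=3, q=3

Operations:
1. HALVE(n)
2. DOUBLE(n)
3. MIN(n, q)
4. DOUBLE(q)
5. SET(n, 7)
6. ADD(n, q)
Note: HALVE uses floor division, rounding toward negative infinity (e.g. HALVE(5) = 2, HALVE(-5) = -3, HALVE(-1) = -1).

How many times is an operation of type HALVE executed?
1

Counting HALVE operations:
Step 1: HALVE(n) ← HALVE
Total: 1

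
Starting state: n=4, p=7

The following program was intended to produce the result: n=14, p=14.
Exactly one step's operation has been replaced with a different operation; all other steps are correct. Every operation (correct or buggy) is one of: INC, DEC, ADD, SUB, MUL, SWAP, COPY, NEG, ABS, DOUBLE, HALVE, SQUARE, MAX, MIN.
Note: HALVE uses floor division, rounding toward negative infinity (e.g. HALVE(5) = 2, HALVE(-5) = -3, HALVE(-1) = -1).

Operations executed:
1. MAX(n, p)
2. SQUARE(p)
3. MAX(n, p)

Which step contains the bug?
Step 2

Trace with buggy code:
Initial: n=4, p=7
After step 1: n=7, p=7
After step 2: n=7, p=49
After step 3: n=49, p=49
Actual final n=49, p=49 ≠ expected n=14, p=14.
Step 2 is the only position where a single-operation replacement can produce the expected result.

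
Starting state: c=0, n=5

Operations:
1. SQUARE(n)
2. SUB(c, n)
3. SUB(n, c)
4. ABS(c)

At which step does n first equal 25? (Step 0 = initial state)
Step 1

Tracing n:
Initial: n = 5
After step 1: n = 25 ← first occurrence
After step 2: n = 25
After step 3: n = 50
After step 4: n = 50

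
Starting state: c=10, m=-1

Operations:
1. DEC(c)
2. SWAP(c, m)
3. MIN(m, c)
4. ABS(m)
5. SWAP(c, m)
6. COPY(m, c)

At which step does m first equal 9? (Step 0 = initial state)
Step 2

Tracing m:
Initial: m = -1
After step 1: m = -1
After step 2: m = 9 ← first occurrence
After step 3: m = -1
After step 4: m = 1
After step 5: m = -1
After step 6: m = 1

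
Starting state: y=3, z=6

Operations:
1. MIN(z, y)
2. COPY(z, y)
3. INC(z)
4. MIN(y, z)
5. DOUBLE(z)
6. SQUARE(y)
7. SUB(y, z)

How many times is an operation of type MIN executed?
2

Counting MIN operations:
Step 1: MIN(z, y) ← MIN
Step 4: MIN(y, z) ← MIN
Total: 2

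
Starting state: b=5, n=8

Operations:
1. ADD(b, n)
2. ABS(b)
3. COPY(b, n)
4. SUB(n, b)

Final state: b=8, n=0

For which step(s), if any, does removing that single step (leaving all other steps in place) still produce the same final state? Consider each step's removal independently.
Step(s) 1, 2

Testing removal of each single step:
Without step 1: final = b=8, n=0 (same)
Without step 2: final = b=8, n=0 (same)
Without step 3: final = b=13, n=-5 (different)
Without step 4: final = b=8, n=8 (different)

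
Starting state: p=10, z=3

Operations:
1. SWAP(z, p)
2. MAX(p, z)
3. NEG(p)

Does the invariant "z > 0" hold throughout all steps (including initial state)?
Yes

The invariant holds at every step.

State at each step:
Initial: p=10, z=3
After step 1: p=3, z=10
After step 2: p=10, z=10
After step 3: p=-10, z=10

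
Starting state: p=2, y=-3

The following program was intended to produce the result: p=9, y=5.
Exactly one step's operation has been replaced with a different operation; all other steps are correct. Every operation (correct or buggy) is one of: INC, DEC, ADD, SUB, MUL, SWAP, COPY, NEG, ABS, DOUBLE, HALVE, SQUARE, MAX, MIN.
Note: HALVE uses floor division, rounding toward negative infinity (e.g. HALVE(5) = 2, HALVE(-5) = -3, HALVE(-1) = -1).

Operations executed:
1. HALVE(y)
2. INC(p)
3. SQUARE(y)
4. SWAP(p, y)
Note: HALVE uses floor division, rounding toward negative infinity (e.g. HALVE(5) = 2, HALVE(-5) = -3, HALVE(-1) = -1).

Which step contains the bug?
Step 1

Trace with buggy code:
Initial: p=2, y=-3
After step 1: p=2, y=-2
After step 2: p=3, y=-2
After step 3: p=3, y=4
After step 4: p=4, y=3
Actual final p=4, y=3 ≠ expected p=9, y=5.
Step 1 is the only position where a single-operation replacement can produce the expected result.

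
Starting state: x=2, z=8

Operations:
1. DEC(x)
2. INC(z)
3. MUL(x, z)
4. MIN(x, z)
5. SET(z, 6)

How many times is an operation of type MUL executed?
1

Counting MUL operations:
Step 3: MUL(x, z) ← MUL
Total: 1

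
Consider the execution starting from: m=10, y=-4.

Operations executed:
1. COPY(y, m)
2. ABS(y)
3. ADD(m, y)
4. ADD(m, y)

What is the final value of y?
y = 10

Tracing execution:
Step 1: COPY(y, m) → y = 10
Step 2: ABS(y) → y = 10
Step 3: ADD(m, y) → y = 10
Step 4: ADD(m, y) → y = 10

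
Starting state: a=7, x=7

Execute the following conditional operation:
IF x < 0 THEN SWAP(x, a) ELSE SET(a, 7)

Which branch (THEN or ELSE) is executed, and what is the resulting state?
Branch: ELSE, Final state: a=7, x=7

Evaluating condition: x < 0
x = 7
Condition is False, so ELSE branch executes
After SET(a, 7): a=7, x=7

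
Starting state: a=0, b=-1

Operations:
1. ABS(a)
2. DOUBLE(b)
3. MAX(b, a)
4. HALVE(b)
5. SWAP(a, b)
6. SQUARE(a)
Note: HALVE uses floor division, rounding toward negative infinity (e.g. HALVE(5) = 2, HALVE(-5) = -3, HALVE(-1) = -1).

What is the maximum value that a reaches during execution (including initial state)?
0

Values of a at each step:
Initial: a = 0 ← maximum
After step 1: a = 0
After step 2: a = 0
After step 3: a = 0
After step 4: a = 0
After step 5: a = 0
After step 6: a = 0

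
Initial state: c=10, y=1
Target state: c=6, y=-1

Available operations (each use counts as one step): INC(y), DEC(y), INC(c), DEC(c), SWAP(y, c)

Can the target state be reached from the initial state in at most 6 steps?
Yes

Path (6 steps): DEC(y) → DEC(y) → DEC(c) → DEC(c) → DEC(c) → DEC(c)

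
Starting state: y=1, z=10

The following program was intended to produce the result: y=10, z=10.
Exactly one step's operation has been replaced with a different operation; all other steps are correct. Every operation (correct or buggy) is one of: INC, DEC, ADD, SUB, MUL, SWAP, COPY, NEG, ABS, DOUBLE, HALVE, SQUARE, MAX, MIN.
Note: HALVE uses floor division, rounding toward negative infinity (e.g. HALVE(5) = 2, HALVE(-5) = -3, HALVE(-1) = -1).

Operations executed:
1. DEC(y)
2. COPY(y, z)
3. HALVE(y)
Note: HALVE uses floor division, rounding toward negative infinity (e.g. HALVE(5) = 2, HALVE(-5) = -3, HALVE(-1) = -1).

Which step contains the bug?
Step 3

Trace with buggy code:
Initial: y=1, z=10
After step 1: y=0, z=10
After step 2: y=10, z=10
After step 3: y=5, z=10
Actual final y=5, z=10 ≠ expected y=10, z=10.
Step 3 is the only position where a single-operation replacement can produce the expected result.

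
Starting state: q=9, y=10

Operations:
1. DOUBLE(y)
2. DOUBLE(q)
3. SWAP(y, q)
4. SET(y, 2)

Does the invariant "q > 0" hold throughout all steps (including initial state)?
Yes

The invariant holds at every step.

State at each step:
Initial: q=9, y=10
After step 1: q=9, y=20
After step 2: q=18, y=20
After step 3: q=20, y=18
After step 4: q=20, y=2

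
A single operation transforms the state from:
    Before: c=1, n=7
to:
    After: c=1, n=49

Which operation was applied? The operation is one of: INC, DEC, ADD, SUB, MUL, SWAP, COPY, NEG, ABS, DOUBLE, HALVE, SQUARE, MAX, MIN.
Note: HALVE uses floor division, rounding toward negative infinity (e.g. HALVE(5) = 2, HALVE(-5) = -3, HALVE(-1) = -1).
SQUARE(n)

Analyzing the change:
Before: c=1, n=7
After: c=1, n=49
Variable n changed from 7 to 49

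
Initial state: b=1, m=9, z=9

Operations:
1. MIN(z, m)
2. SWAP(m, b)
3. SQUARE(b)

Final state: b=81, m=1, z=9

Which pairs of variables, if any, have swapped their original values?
None

Comparing initial and final values:
z: 9 → 9
b: 1 → 81
m: 9 → 1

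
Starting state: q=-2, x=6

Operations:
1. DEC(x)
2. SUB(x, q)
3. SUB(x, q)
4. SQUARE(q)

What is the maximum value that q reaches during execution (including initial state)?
4

Values of q at each step:
Initial: q = -2
After step 1: q = -2
After step 2: q = -2
After step 3: q = -2
After step 4: q = 4 ← maximum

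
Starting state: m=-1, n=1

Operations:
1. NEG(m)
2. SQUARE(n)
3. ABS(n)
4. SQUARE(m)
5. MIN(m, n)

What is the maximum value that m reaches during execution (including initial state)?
1

Values of m at each step:
Initial: m = -1
After step 1: m = 1 ← maximum
After step 2: m = 1
After step 3: m = 1
After step 4: m = 1
After step 5: m = 1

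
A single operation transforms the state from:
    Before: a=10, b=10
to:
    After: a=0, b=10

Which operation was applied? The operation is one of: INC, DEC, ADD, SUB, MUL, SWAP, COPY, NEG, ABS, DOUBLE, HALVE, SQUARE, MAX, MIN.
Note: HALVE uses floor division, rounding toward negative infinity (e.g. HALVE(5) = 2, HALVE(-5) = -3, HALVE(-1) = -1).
SUB(a, b)

Analyzing the change:
Before: a=10, b=10
After: a=0, b=10
Variable a changed from 10 to 0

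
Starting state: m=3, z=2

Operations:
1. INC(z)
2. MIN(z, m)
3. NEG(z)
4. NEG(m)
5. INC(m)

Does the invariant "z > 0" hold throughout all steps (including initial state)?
No, violated after step 3

The invariant is violated after step 3.

State at each step:
Initial: m=3, z=2
After step 1: m=3, z=3
After step 2: m=3, z=3
After step 3: m=3, z=-3
After step 4: m=-3, z=-3
After step 5: m=-2, z=-3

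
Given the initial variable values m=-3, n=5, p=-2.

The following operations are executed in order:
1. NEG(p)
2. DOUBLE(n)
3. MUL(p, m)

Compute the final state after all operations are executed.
{m: -3, n: 10, p: -6}

Step-by-step execution:
Initial: m=-3, n=5, p=-2
After step 1 (NEG(p)): m=-3, n=5, p=2
After step 2 (DOUBLE(n)): m=-3, n=10, p=2
After step 3 (MUL(p, m)): m=-3, n=10, p=-6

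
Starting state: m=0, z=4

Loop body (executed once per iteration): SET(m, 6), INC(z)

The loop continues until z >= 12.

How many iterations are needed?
8

Tracing iterations:
Initial: m=0, z=4
After iteration 1: m=6, z=5
After iteration 2: m=6, z=6
After iteration 3: m=6, z=7
After iteration 4: m=6, z=8
After iteration 5: m=6, z=9
After iteration 6: m=6, z=10
After iteration 7: m=6, z=11
After iteration 8: m=6, z=12
z >= 12 now holds, so the loop exits after 8 iterations.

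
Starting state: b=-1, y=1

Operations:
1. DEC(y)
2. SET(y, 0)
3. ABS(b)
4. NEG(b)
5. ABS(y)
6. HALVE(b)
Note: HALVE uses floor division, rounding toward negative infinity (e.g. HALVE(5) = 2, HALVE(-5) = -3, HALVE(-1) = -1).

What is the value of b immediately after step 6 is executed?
b = -1

Tracing b through execution:
Initial: b = -1
After step 1 (DEC(y)): b = -1
After step 2 (SET(y, 0)): b = -1
After step 3 (ABS(b)): b = 1
After step 4 (NEG(b)): b = -1
After step 5 (ABS(y)): b = -1
After step 6 (HALVE(b)): b = -1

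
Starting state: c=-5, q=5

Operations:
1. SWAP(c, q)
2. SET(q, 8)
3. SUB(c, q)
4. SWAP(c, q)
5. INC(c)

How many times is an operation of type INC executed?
1

Counting INC operations:
Step 5: INC(c) ← INC
Total: 1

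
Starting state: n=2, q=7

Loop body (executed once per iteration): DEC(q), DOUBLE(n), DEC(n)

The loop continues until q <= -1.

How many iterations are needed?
8

Tracing iterations:
Initial: n=2, q=7
After iteration 1: n=3, q=6
After iteration 2: n=5, q=5
After iteration 3: n=9, q=4
After iteration 4: n=17, q=3
After iteration 5: n=33, q=2
After iteration 6: n=65, q=1
After iteration 7: n=129, q=0
After iteration 8: n=257, q=-1
q <= -1 now holds, so the loop exits after 8 iterations.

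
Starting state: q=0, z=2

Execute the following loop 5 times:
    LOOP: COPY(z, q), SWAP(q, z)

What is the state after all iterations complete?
q=0, z=0

Iteration trace:
Start: q=0, z=2
After iteration 1: q=0, z=0
After iteration 2: q=0, z=0
After iteration 3: q=0, z=0
After iteration 4: q=0, z=0
After iteration 5: q=0, z=0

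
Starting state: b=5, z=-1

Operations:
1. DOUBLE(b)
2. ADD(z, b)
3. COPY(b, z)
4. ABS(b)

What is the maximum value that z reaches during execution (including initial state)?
9

Values of z at each step:
Initial: z = -1
After step 1: z = -1
After step 2: z = 9 ← maximum
After step 3: z = 9
After step 4: z = 9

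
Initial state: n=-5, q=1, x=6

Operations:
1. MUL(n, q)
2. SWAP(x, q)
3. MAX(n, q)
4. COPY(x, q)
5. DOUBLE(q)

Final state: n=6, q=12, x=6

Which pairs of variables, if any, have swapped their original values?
None

Comparing initial and final values:
q: 1 → 12
n: -5 → 6
x: 6 → 6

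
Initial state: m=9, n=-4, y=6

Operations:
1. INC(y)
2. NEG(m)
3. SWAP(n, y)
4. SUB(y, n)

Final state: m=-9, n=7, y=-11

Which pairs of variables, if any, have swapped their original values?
None

Comparing initial and final values:
y: 6 → -11
m: 9 → -9
n: -4 → 7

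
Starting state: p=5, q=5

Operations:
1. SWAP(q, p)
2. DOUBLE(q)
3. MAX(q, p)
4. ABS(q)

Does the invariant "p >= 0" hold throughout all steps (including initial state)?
Yes

The invariant holds at every step.

State at each step:
Initial: p=5, q=5
After step 1: p=5, q=5
After step 2: p=5, q=10
After step 3: p=5, q=10
After step 4: p=5, q=10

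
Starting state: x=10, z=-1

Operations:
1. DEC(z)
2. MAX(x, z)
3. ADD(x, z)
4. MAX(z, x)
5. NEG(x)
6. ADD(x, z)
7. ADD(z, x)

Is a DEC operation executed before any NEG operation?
Yes

First DEC: step 1
First NEG: step 5
Since 1 < 5, DEC comes first.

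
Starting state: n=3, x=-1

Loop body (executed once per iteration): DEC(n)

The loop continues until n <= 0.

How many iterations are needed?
3

Tracing iterations:
Initial: n=3, x=-1
After iteration 1: n=2, x=-1
After iteration 2: n=1, x=-1
After iteration 3: n=0, x=-1
n <= 0 now holds, so the loop exits after 3 iterations.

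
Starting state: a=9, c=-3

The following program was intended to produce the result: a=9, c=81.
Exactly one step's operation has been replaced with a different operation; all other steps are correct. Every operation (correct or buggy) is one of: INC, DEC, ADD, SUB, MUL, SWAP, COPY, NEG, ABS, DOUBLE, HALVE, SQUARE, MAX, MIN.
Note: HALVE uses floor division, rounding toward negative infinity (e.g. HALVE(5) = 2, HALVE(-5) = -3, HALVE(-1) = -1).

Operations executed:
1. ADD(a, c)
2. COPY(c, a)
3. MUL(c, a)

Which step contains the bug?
Step 1

Trace with buggy code:
Initial: a=9, c=-3
After step 1: a=6, c=-3
After step 2: a=6, c=6
After step 3: a=6, c=36
Actual final a=6, c=36 ≠ expected a=9, c=81.
Step 1 is the only position where a single-operation replacement can produce the expected result.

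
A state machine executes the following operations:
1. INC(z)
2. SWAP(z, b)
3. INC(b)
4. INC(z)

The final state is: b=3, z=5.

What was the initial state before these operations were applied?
b=4, z=1

Working backwards:
Final state: b=3, z=5
Before step 4 (INC(z)): b=3, z=4
Before step 3 (INC(b)): b=2, z=4
Before step 2 (SWAP(z, b)): b=4, z=2
Before step 1 (INC(z)): b=4, z=1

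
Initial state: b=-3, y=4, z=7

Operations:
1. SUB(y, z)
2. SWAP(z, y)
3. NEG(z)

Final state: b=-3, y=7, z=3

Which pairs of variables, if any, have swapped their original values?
None

Comparing initial and final values:
b: -3 → -3
y: 4 → 7
z: 7 → 3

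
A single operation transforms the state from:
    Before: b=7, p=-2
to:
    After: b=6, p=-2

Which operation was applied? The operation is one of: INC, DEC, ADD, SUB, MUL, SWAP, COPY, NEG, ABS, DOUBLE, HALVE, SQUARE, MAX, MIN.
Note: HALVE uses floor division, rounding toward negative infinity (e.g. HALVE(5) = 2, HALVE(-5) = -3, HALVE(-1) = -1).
DEC(b)

Analyzing the change:
Before: b=7, p=-2
After: b=6, p=-2
Variable b changed from 7 to 6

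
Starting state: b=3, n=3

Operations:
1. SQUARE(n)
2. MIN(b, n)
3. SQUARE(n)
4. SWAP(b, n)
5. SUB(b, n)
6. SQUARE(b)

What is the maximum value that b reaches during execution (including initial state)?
6084

Values of b at each step:
Initial: b = 3
After step 1: b = 3
After step 2: b = 3
After step 3: b = 3
After step 4: b = 81
After step 5: b = 78
After step 6: b = 6084 ← maximum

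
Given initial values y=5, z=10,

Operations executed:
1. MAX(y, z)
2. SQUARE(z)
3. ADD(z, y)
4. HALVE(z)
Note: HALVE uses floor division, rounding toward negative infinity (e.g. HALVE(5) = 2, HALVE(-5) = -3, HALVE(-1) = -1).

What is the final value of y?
y = 10

Tracing execution:
Step 1: MAX(y, z) → y = 10
Step 2: SQUARE(z) → y = 10
Step 3: ADD(z, y) → y = 10
Step 4: HALVE(z) → y = 10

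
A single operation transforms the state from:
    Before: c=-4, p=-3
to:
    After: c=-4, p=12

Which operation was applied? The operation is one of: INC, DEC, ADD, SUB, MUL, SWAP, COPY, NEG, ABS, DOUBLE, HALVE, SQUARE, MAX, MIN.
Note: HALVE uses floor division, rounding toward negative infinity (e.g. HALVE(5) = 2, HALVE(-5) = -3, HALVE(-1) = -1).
MUL(p, c)

Analyzing the change:
Before: c=-4, p=-3
After: c=-4, p=12
Variable p changed from -3 to 12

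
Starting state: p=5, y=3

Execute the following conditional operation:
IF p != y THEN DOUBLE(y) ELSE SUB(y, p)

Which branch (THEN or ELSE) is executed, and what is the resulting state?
Branch: THEN, Final state: p=5, y=6

Evaluating condition: p != y
p = 5, y = 3
Condition is True, so THEN branch executes
After DOUBLE(y): p=5, y=6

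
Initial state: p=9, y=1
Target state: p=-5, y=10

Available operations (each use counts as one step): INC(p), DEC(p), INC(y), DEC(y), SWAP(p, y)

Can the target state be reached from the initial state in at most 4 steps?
No

The target state cannot be reached within 4 steps.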